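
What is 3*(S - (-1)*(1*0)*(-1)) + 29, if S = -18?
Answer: -25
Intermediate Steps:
3*(S - (-1)*(1*0)*(-1)) + 29 = 3*(-18 - (-1)*(1*0)*(-1)) + 29 = 3*(-18 - (-1)*0*(-1)) + 29 = 3*(-18 - (-1)*0) + 29 = 3*(-18 - 1*0) + 29 = 3*(-18 + 0) + 29 = 3*(-18) + 29 = -54 + 29 = -25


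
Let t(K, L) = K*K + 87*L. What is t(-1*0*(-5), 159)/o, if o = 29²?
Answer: 477/29 ≈ 16.448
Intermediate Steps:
t(K, L) = K² + 87*L
o = 841
t(-1*0*(-5), 159)/o = ((-1*0*(-5))² + 87*159)/841 = ((0*(-5))² + 13833)*(1/841) = (0² + 13833)*(1/841) = (0 + 13833)*(1/841) = 13833*(1/841) = 477/29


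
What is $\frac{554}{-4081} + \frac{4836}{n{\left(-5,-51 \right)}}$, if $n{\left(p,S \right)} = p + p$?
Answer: $- \frac{9870628}{20405} \approx -483.74$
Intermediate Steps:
$n{\left(p,S \right)} = 2 p$
$\frac{554}{-4081} + \frac{4836}{n{\left(-5,-51 \right)}} = \frac{554}{-4081} + \frac{4836}{2 \left(-5\right)} = 554 \left(- \frac{1}{4081}\right) + \frac{4836}{-10} = - \frac{554}{4081} + 4836 \left(- \frac{1}{10}\right) = - \frac{554}{4081} - \frac{2418}{5} = - \frac{9870628}{20405}$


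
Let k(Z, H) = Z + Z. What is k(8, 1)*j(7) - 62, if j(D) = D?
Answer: 50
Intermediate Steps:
k(Z, H) = 2*Z
k(8, 1)*j(7) - 62 = (2*8)*7 - 62 = 16*7 - 62 = 112 - 62 = 50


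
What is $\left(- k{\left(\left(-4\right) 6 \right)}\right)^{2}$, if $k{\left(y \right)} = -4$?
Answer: $16$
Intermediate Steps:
$\left(- k{\left(\left(-4\right) 6 \right)}\right)^{2} = \left(\left(-1\right) \left(-4\right)\right)^{2} = 4^{2} = 16$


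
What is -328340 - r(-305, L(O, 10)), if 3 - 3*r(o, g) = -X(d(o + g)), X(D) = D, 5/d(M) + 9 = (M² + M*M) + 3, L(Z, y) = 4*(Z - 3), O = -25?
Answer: -342563418761/1043316 ≈ -3.2834e+5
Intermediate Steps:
L(Z, y) = -12 + 4*Z (L(Z, y) = 4*(-3 + Z) = -12 + 4*Z)
d(M) = 5/(-6 + 2*M²) (d(M) = 5/(-9 + ((M² + M*M) + 3)) = 5/(-9 + ((M² + M²) + 3)) = 5/(-9 + (2*M² + 3)) = 5/(-9 + (3 + 2*M²)) = 5/(-6 + 2*M²))
r(o, g) = 1 + 5/(6*(-3 + (g + o)²)) (r(o, g) = 1 - (-1)*5/(2*(-3 + (o + g)²))/3 = 1 - (-1)*5/(2*(-3 + (g + o)²))/3 = 1 - (-5)/(6*(-3 + (g + o)²)) = 1 + 5/(6*(-3 + (g + o)²)))
-328340 - r(-305, L(O, 10)) = -328340 - (-13/6 + ((-12 + 4*(-25)) - 305)²)/(-3 + ((-12 + 4*(-25)) - 305)²) = -328340 - (-13/6 + ((-12 - 100) - 305)²)/(-3 + ((-12 - 100) - 305)²) = -328340 - (-13/6 + (-112 - 305)²)/(-3 + (-112 - 305)²) = -328340 - (-13/6 + (-417)²)/(-3 + (-417)²) = -328340 - (-13/6 + 173889)/(-3 + 173889) = -328340 - 1043321/(173886*6) = -328340 - 1*1043321/1043316 = -328340 - 1043321/1043316 = -342563418761/1043316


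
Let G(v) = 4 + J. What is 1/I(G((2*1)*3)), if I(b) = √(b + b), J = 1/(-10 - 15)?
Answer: 5*√22/66 ≈ 0.35533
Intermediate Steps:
J = -1/25 (J = 1/(-25) = -1/25 ≈ -0.040000)
G(v) = 99/25 (G(v) = 4 - 1/25 = 99/25)
I(b) = √2*√b (I(b) = √(2*b) = √2*√b)
1/I(G((2*1)*3)) = 1/(√2*√(99/25)) = 1/(√2*(3*√11/5)) = 1/(3*√22/5) = 5*√22/66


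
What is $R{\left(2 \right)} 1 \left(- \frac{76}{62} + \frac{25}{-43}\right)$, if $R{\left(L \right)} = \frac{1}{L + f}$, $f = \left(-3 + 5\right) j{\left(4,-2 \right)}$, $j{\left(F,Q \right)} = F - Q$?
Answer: $- \frac{2409}{18662} \approx -0.12909$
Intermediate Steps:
$f = 12$ ($f = \left(-3 + 5\right) \left(4 - -2\right) = 2 \left(4 + 2\right) = 2 \cdot 6 = 12$)
$R{\left(L \right)} = \frac{1}{12 + L}$ ($R{\left(L \right)} = \frac{1}{L + 12} = \frac{1}{12 + L}$)
$R{\left(2 \right)} 1 \left(- \frac{76}{62} + \frac{25}{-43}\right) = \frac{1}{12 + 2} \cdot 1 \left(- \frac{76}{62} + \frac{25}{-43}\right) = \frac{1}{14} \cdot 1 \left(\left(-76\right) \frac{1}{62} + 25 \left(- \frac{1}{43}\right)\right) = \frac{1}{14} \cdot 1 \left(- \frac{38}{31} - \frac{25}{43}\right) = \frac{1}{14} \left(- \frac{2409}{1333}\right) = - \frac{2409}{18662}$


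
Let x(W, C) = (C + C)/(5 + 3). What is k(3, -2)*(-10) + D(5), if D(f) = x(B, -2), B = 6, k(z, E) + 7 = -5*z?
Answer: 439/2 ≈ 219.50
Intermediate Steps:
k(z, E) = -7 - 5*z
x(W, C) = C/4 (x(W, C) = (2*C)/8 = (2*C)*(1/8) = C/4)
D(f) = -1/2 (D(f) = (1/4)*(-2) = -1/2)
k(3, -2)*(-10) + D(5) = (-7 - 5*3)*(-10) - 1/2 = (-7 - 15)*(-10) - 1/2 = -22*(-10) - 1/2 = 220 - 1/2 = 439/2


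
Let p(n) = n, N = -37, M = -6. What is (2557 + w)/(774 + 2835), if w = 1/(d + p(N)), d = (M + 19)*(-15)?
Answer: 197741/279096 ≈ 0.70851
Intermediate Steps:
d = -195 (d = (-6 + 19)*(-15) = 13*(-15) = -195)
w = -1/232 (w = 1/(-195 - 37) = 1/(-232) = -1/232 ≈ -0.0043103)
(2557 + w)/(774 + 2835) = (2557 - 1/232)/(774 + 2835) = (593223/232)/3609 = (593223/232)*(1/3609) = 197741/279096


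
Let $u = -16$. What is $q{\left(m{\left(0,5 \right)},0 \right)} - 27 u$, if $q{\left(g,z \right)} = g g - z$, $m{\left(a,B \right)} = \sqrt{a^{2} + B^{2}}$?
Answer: $457$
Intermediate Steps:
$m{\left(a,B \right)} = \sqrt{B^{2} + a^{2}}$
$q{\left(g,z \right)} = g^{2} - z$
$q{\left(m{\left(0,5 \right)},0 \right)} - 27 u = \left(\left(\sqrt{5^{2} + 0^{2}}\right)^{2} - 0\right) - -432 = \left(\left(\sqrt{25 + 0}\right)^{2} + 0\right) + 432 = \left(\left(\sqrt{25}\right)^{2} + 0\right) + 432 = \left(5^{2} + 0\right) + 432 = \left(25 + 0\right) + 432 = 25 + 432 = 457$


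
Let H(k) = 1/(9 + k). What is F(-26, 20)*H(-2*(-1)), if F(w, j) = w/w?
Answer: 1/11 ≈ 0.090909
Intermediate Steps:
F(w, j) = 1
F(-26, 20)*H(-2*(-1)) = 1/(9 - 2*(-1)) = 1/(9 + 2) = 1/11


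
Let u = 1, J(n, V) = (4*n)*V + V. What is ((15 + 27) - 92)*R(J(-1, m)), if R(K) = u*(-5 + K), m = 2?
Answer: 550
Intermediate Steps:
J(n, V) = V + 4*V*n (J(n, V) = 4*V*n + V = V + 4*V*n)
R(K) = -5 + K (R(K) = 1*(-5 + K) = -5 + K)
((15 + 27) - 92)*R(J(-1, m)) = ((15 + 27) - 92)*(-5 + 2*(1 + 4*(-1))) = (42 - 92)*(-5 + 2*(1 - 4)) = -50*(-5 + 2*(-3)) = -50*(-5 - 6) = -50*(-11) = 550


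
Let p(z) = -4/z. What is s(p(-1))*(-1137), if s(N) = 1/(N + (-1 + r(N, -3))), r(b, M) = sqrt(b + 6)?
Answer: 3411 - 1137*sqrt(10) ≈ -184.51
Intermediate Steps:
r(b, M) = sqrt(6 + b)
s(N) = 1/(-1 + N + sqrt(6 + N)) (s(N) = 1/(N + (-1 + sqrt(6 + N))) = 1/(-1 + N + sqrt(6 + N)))
s(p(-1))*(-1137) = -1137/(-1 - 4/(-1) + sqrt(6 - 4/(-1))) = -1137/(-1 - 4*(-1) + sqrt(6 - 4*(-1))) = -1137/(-1 + 4 + sqrt(6 + 4)) = -1137/(-1 + 4 + sqrt(10)) = -1137/(3 + sqrt(10))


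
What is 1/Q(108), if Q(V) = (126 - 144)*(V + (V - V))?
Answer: -1/1944 ≈ -0.00051440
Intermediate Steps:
Q(V) = -18*V (Q(V) = -18*(V + 0) = -18*V)
1/Q(108) = 1/(-18*108) = 1/(-1944) = -1/1944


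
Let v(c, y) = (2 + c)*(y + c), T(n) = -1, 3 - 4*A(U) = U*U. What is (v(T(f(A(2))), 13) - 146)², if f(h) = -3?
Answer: 17956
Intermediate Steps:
A(U) = ¾ - U²/4 (A(U) = ¾ - U*U/4 = ¾ - U²/4)
v(c, y) = (2 + c)*(c + y)
(v(T(f(A(2))), 13) - 146)² = (((-1)² + 2*(-1) + 2*13 - 1*13) - 146)² = ((1 - 2 + 26 - 13) - 146)² = (12 - 146)² = (-134)² = 17956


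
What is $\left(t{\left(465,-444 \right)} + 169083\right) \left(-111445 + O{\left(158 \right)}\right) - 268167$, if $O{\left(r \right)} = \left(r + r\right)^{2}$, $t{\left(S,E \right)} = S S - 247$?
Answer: $-4462740096$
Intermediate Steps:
$t{\left(S,E \right)} = -247 + S^{2}$ ($t{\left(S,E \right)} = S^{2} - 247 = -247 + S^{2}$)
$O{\left(r \right)} = 4 r^{2}$ ($O{\left(r \right)} = \left(2 r\right)^{2} = 4 r^{2}$)
$\left(t{\left(465,-444 \right)} + 169083\right) \left(-111445 + O{\left(158 \right)}\right) - 268167 = \left(\left(-247 + 465^{2}\right) + 169083\right) \left(-111445 + 4 \cdot 158^{2}\right) - 268167 = \left(\left(-247 + 216225\right) + 169083\right) \left(-111445 + 4 \cdot 24964\right) - 268167 = \left(215978 + 169083\right) \left(-111445 + 99856\right) - 268167 = 385061 \left(-11589\right) - 268167 = -4462471929 - 268167 = -4462740096$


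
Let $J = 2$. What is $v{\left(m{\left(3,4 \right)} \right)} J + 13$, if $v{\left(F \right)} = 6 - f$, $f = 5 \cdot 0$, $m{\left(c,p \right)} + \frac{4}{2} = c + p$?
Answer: $25$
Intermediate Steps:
$m{\left(c,p \right)} = -2 + c + p$ ($m{\left(c,p \right)} = -2 + \left(c + p\right) = -2 + c + p$)
$f = 0$
$v{\left(F \right)} = 6$ ($v{\left(F \right)} = 6 - 0 = 6 + 0 = 6$)
$v{\left(m{\left(3,4 \right)} \right)} J + 13 = 6 \cdot 2 + 13 = 12 + 13 = 25$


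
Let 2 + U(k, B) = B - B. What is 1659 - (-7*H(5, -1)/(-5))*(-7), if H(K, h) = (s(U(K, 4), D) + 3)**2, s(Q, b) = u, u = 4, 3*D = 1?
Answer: 10696/5 ≈ 2139.2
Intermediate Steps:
U(k, B) = -2 (U(k, B) = -2 + (B - B) = -2 + 0 = -2)
D = 1/3 (D = (1/3)*1 = 1/3 ≈ 0.33333)
s(Q, b) = 4
H(K, h) = 49 (H(K, h) = (4 + 3)**2 = 7**2 = 49)
1659 - (-7*H(5, -1)/(-5))*(-7) = 1659 - (-343/(-5))*(-7) = 1659 - (-343*(-1)/5)*(-7) = 1659 - (-7*(-49/5))*(-7) = 1659 - 343*(-7)/5 = 1659 - 1*(-2401/5) = 1659 + 2401/5 = 10696/5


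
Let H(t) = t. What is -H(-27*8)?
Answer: 216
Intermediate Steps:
-H(-27*8) = -(-27)*8 = -1*(-216) = 216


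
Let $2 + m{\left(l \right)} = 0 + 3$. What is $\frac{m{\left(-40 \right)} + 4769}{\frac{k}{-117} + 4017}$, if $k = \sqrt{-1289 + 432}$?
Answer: $\frac{131148080505}{110444830489} + \frac{279045 i \sqrt{857}}{110444830489} \approx 1.1875 + 7.3964 \cdot 10^{-5} i$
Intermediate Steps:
$m{\left(l \right)} = 1$ ($m{\left(l \right)} = -2 + \left(0 + 3\right) = -2 + 3 = 1$)
$k = i \sqrt{857}$ ($k = \sqrt{-857} = i \sqrt{857} \approx 29.275 i$)
$\frac{m{\left(-40 \right)} + 4769}{\frac{k}{-117} + 4017} = \frac{1 + 4769}{\frac{i \sqrt{857}}{-117} + 4017} = \frac{4770}{i \sqrt{857} \left(- \frac{1}{117}\right) + 4017} = \frac{4770}{- \frac{i \sqrt{857}}{117} + 4017} = \frac{4770}{4017 - \frac{i \sqrt{857}}{117}}$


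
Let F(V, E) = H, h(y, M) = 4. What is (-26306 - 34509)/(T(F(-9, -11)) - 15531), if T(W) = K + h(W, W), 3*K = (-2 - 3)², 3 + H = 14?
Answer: 182445/46556 ≈ 3.9188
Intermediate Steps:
H = 11 (H = -3 + 14 = 11)
F(V, E) = 11
K = 25/3 (K = (-2 - 3)²/3 = (⅓)*(-5)² = (⅓)*25 = 25/3 ≈ 8.3333)
T(W) = 37/3 (T(W) = 25/3 + 4 = 37/3)
(-26306 - 34509)/(T(F(-9, -11)) - 15531) = (-26306 - 34509)/(37/3 - 15531) = -60815/(-46556/3) = -60815*(-3/46556) = 182445/46556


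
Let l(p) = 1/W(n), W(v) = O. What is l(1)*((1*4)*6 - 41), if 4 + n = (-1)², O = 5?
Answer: -17/5 ≈ -3.4000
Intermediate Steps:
n = -3 (n = -4 + (-1)² = -4 + 1 = -3)
W(v) = 5
l(p) = ⅕ (l(p) = 1/5 = ⅕)
l(1)*((1*4)*6 - 41) = ((1*4)*6 - 41)/5 = (4*6 - 41)/5 = (24 - 41)/5 = (⅕)*(-17) = -17/5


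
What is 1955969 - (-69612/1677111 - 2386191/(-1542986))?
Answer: 1687190694986982135/862586264482 ≈ 1.9560e+6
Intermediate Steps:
1955969 - (-69612/1677111 - 2386191/(-1542986)) = 1955969 - (-69612*1/1677111 - 2386191*(-1/1542986)) = 1955969 - (-23204/559037 + 2386191/1542986) = 1955969 - 1*1298165610923/862586264482 = 1955969 - 1298165610923/862586264482 = 1687190694986982135/862586264482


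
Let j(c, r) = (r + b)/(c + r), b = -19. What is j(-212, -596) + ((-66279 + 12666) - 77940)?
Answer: -106294209/808 ≈ -1.3155e+5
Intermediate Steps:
j(c, r) = (-19 + r)/(c + r) (j(c, r) = (r - 19)/(c + r) = (-19 + r)/(c + r))
j(-212, -596) + ((-66279 + 12666) - 77940) = (-19 - 596)/(-212 - 596) + ((-66279 + 12666) - 77940) = -615/(-808) + (-53613 - 77940) = -1/808*(-615) - 131553 = 615/808 - 131553 = -106294209/808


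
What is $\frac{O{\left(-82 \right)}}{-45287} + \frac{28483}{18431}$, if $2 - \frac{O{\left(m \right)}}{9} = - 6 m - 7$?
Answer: $\frac{8509498}{5184377} \approx 1.6414$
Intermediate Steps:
$O{\left(m \right)} = 81 + 54 m$ ($O{\left(m \right)} = 18 - 9 \left(- 6 m - 7\right) = 18 - 9 \left(-7 - 6 m\right) = 18 + \left(63 + 54 m\right) = 81 + 54 m$)
$\frac{O{\left(-82 \right)}}{-45287} + \frac{28483}{18431} = \frac{81 + 54 \left(-82\right)}{-45287} + \frac{28483}{18431} = \left(81 - 4428\right) \left(- \frac{1}{45287}\right) + 28483 \cdot \frac{1}{18431} = \left(-4347\right) \left(- \frac{1}{45287}\right) + \frac{4069}{2633} = \frac{189}{1969} + \frac{4069}{2633} = \frac{8509498}{5184377}$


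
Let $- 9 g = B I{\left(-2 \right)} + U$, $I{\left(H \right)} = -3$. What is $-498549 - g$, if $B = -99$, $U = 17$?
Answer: $- \frac{4486627}{9} \approx -4.9851 \cdot 10^{5}$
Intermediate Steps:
$g = - \frac{314}{9}$ ($g = - \frac{\left(-99\right) \left(-3\right) + 17}{9} = - \frac{297 + 17}{9} = \left(- \frac{1}{9}\right) 314 = - \frac{314}{9} \approx -34.889$)
$-498549 - g = -498549 - - \frac{314}{9} = -498549 + \frac{314}{9} = - \frac{4486627}{9}$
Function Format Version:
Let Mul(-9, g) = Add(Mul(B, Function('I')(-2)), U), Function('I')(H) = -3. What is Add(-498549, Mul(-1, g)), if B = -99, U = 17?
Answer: Rational(-4486627, 9) ≈ -4.9851e+5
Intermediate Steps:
g = Rational(-314, 9) (g = Mul(Rational(-1, 9), Add(Mul(-99, -3), 17)) = Mul(Rational(-1, 9), Add(297, 17)) = Mul(Rational(-1, 9), 314) = Rational(-314, 9) ≈ -34.889)
Add(-498549, Mul(-1, g)) = Add(-498549, Mul(-1, Rational(-314, 9))) = Add(-498549, Rational(314, 9)) = Rational(-4486627, 9)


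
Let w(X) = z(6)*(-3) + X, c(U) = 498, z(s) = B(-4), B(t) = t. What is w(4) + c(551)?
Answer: 514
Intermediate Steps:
z(s) = -4
w(X) = 12 + X (w(X) = -4*(-3) + X = 12 + X)
w(4) + c(551) = (12 + 4) + 498 = 16 + 498 = 514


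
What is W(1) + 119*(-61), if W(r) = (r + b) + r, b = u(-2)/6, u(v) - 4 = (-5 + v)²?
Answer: -43489/6 ≈ -7248.2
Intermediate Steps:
u(v) = 4 + (-5 + v)²
b = 53/6 (b = (4 + (-5 - 2)²)/6 = (4 + (-7)²)*(⅙) = (4 + 49)*(⅙) = 53*(⅙) = 53/6 ≈ 8.8333)
W(r) = 53/6 + 2*r (W(r) = (r + 53/6) + r = (53/6 + r) + r = 53/6 + 2*r)
W(1) + 119*(-61) = (53/6 + 2*1) + 119*(-61) = (53/6 + 2) - 7259 = 65/6 - 7259 = -43489/6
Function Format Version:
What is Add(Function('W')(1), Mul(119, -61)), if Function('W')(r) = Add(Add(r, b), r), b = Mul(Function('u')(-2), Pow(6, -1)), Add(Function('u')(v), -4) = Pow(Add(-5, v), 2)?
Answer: Rational(-43489, 6) ≈ -7248.2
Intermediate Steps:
Function('u')(v) = Add(4, Pow(Add(-5, v), 2))
b = Rational(53, 6) (b = Mul(Add(4, Pow(Add(-5, -2), 2)), Pow(6, -1)) = Mul(Add(4, Pow(-7, 2)), Rational(1, 6)) = Mul(Add(4, 49), Rational(1, 6)) = Mul(53, Rational(1, 6)) = Rational(53, 6) ≈ 8.8333)
Function('W')(r) = Add(Rational(53, 6), Mul(2, r)) (Function('W')(r) = Add(Add(r, Rational(53, 6)), r) = Add(Add(Rational(53, 6), r), r) = Add(Rational(53, 6), Mul(2, r)))
Add(Function('W')(1), Mul(119, -61)) = Add(Add(Rational(53, 6), Mul(2, 1)), Mul(119, -61)) = Add(Add(Rational(53, 6), 2), -7259) = Add(Rational(65, 6), -7259) = Rational(-43489, 6)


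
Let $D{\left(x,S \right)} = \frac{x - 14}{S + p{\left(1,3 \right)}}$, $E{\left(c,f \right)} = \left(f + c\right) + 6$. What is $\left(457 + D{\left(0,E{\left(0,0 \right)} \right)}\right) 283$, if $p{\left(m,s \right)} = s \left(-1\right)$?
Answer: $\frac{384031}{3} \approx 1.2801 \cdot 10^{5}$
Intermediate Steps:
$p{\left(m,s \right)} = - s$
$E{\left(c,f \right)} = 6 + c + f$ ($E{\left(c,f \right)} = \left(c + f\right) + 6 = 6 + c + f$)
$D{\left(x,S \right)} = \frac{-14 + x}{-3 + S}$ ($D{\left(x,S \right)} = \frac{x - 14}{S - 3} = \frac{-14 + x}{S - 3} = \frac{-14 + x}{-3 + S}$)
$\left(457 + D{\left(0,E{\left(0,0 \right)} \right)}\right) 283 = \left(457 + \frac{-14 + 0}{-3 + \left(6 + 0 + 0\right)}\right) 283 = \left(457 + \frac{1}{-3 + 6} \left(-14\right)\right) 283 = \left(457 + \frac{1}{3} \left(-14\right)\right) 283 = \left(457 - \frac{14}{3}\right) 283 = \frac{1357}{3} \cdot 283 = \frac{384031}{3}$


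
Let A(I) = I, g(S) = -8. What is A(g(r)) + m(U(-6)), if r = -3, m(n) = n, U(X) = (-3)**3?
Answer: -35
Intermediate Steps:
U(X) = -27
A(g(r)) + m(U(-6)) = -8 - 27 = -35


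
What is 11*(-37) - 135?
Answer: -542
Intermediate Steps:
11*(-37) - 135 = -407 - 135 = -542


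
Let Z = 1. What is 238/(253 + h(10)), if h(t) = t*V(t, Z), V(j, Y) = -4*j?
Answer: -34/21 ≈ -1.6190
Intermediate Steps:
h(t) = -4*t² (h(t) = t*(-4*t) = -4*t²)
238/(253 + h(10)) = 238/(253 - 4*10²) = 238/(253 - 4*100) = 238/(253 - 400) = 238/(-147) = 238*(-1/147) = -34/21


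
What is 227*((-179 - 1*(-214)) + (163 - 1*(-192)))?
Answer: 88530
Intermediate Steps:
227*((-179 - 1*(-214)) + (163 - 1*(-192))) = 227*((-179 + 214) + (163 + 192)) = 227*(35 + 355) = 227*390 = 88530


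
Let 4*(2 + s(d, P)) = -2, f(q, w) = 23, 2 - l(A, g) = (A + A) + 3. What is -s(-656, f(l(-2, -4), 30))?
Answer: 5/2 ≈ 2.5000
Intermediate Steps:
l(A, g) = -1 - 2*A (l(A, g) = 2 - ((A + A) + 3) = 2 - (2*A + 3) = 2 - (3 + 2*A) = 2 + (-3 - 2*A) = -1 - 2*A)
s(d, P) = -5/2 (s(d, P) = -2 + (1/4)*(-2) = -2 - 1/2 = -5/2)
-s(-656, f(l(-2, -4), 30)) = -1*(-5/2) = 5/2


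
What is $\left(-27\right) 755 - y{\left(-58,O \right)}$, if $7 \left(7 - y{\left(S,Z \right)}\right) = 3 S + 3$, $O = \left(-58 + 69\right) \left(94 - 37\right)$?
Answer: $- \frac{142915}{7} \approx -20416.0$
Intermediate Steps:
$O = 627$ ($O = 11 \cdot 57 = 627$)
$y{\left(S,Z \right)} = \frac{46}{7} - \frac{3 S}{7}$ ($y{\left(S,Z \right)} = 7 - \frac{3 S + 3}{7} = 7 - \frac{3 + 3 S}{7} = 7 - \left(\frac{3}{7} + \frac{3 S}{7}\right) = \frac{46}{7} - \frac{3 S}{7}$)
$\left(-27\right) 755 - y{\left(-58,O \right)} = \left(-27\right) 755 - \left(\frac{46}{7} - - \frac{174}{7}\right) = -20385 - \left(\frac{46}{7} + \frac{174}{7}\right) = -20385 - \frac{220}{7} = - \frac{142915}{7}$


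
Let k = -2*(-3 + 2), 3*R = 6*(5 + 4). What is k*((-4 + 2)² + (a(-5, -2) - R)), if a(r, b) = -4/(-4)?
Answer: -26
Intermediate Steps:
a(r, b) = 1 (a(r, b) = -4*(-¼) = 1)
R = 18 (R = (6*(5 + 4))/3 = (6*9)/3 = (⅓)*54 = 18)
k = 2 (k = -2*(-1) = 2)
k*((-4 + 2)² + (a(-5, -2) - R)) = 2*((-4 + 2)² + (1 - 1*18)) = 2*((-2)² + (1 - 18)) = 2*(4 - 17) = 2*(-13) = -26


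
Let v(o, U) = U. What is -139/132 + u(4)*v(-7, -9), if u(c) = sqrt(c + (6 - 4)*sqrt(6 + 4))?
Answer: -139/132 - 9*sqrt(4 + 2*sqrt(10)) ≈ -29.972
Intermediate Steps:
u(c) = sqrt(c + 2*sqrt(10))
-139/132 + u(4)*v(-7, -9) = -139/132 + sqrt(4 + 2*sqrt(10))*(-9) = -139*1/132 - 9*sqrt(4 + 2*sqrt(10)) = -139/132 - 9*sqrt(4 + 2*sqrt(10))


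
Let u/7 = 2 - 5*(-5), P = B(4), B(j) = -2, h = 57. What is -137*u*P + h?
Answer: 51843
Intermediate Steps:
P = -2
u = 189 (u = 7*(2 - 5*(-5)) = 7*(2 + 25) = 7*27 = 189)
-137*u*P + h = -25893*(-2) + 57 = -137*(-378) + 57 = 51786 + 57 = 51843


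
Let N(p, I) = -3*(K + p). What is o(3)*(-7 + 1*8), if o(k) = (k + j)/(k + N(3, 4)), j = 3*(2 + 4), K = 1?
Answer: -7/3 ≈ -2.3333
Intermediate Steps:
N(p, I) = -3 - 3*p (N(p, I) = -3*(1 + p) = -3 - 3*p)
j = 18 (j = 3*6 = 18)
o(k) = (18 + k)/(-12 + k) (o(k) = (k + 18)/(k + (-3 - 3*3)) = (18 + k)/(k + (-3 - 9)) = (18 + k)/(k - 12) = (18 + k)/(-12 + k))
o(3)*(-7 + 1*8) = ((18 + 3)/(-12 + 3))*(-7 + 1*8) = (21/(-9))*(-7 + 8) = -⅑*21*1 = -7/3*1 = -7/3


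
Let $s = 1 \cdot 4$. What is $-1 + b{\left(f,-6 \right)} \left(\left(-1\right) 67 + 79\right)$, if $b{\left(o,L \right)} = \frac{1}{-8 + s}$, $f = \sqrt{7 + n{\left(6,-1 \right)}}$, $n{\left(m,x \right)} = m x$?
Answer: $-4$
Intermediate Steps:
$s = 4$
$f = 1$ ($f = \sqrt{7 + 6 \left(-1\right)} = \sqrt{7 - 6} = \sqrt{1} = 1$)
$b{\left(o,L \right)} = - \frac{1}{4}$ ($b{\left(o,L \right)} = \frac{1}{-8 + 4} = \frac{1}{-4} = - \frac{1}{4}$)
$-1 + b{\left(f,-6 \right)} \left(\left(-1\right) 67 + 79\right) = -1 - \frac{\left(-1\right) 67 + 79}{4} = -1 - \frac{-67 + 79}{4} = -1 - 3 = -4$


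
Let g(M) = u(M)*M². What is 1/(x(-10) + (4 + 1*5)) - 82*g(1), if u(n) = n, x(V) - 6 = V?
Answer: -409/5 ≈ -81.800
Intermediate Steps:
x(V) = 6 + V
g(M) = M³ (g(M) = M*M² = M³)
1/(x(-10) + (4 + 1*5)) - 82*g(1) = 1/((6 - 10) + (4 + 1*5)) - 82*1³ = 1/(-4 + (4 + 5)) - 82*1 = 1/(-4 + 9) - 82 = 1/5 - 82 = ⅕ - 82 = -409/5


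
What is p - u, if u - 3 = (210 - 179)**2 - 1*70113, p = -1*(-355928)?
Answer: 425077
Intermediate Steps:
p = 355928
u = -69149 (u = 3 + ((210 - 179)**2 - 1*70113) = 3 + (31**2 - 70113) = 3 + (961 - 70113) = 3 - 69152 = -69149)
p - u = 355928 - 1*(-69149) = 355928 + 69149 = 425077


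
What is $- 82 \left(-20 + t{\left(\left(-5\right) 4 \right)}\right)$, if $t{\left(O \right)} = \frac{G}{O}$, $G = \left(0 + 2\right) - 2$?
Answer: $1640$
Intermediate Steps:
$G = 0$ ($G = 2 - 2 = 0$)
$t{\left(O \right)} = 0$ ($t{\left(O \right)} = \frac{0}{O} = 0$)
$- 82 \left(-20 + t{\left(\left(-5\right) 4 \right)}\right) = - 82 \left(-20 + 0\right) = \left(-82\right) \left(-20\right) = 1640$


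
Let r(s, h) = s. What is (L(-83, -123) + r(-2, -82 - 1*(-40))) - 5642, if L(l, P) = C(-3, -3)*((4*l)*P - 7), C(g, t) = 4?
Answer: 157672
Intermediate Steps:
L(l, P) = -28 + 16*P*l (L(l, P) = 4*((4*l)*P - 7) = 4*(4*P*l - 7) = 4*(-7 + 4*P*l) = -28 + 16*P*l)
(L(-83, -123) + r(-2, -82 - 1*(-40))) - 5642 = ((-28 + 16*(-123)*(-83)) - 2) - 5642 = ((-28 + 163344) - 2) - 5642 = (163316 - 2) - 5642 = 163314 - 5642 = 157672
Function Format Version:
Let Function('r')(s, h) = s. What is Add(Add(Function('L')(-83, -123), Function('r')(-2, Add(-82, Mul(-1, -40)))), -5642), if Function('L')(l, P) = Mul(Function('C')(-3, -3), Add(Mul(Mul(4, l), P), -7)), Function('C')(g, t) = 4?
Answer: 157672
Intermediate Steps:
Function('L')(l, P) = Add(-28, Mul(16, P, l)) (Function('L')(l, P) = Mul(4, Add(Mul(Mul(4, l), P), -7)) = Mul(4, Add(Mul(4, P, l), -7)) = Mul(4, Add(-7, Mul(4, P, l))) = Add(-28, Mul(16, P, l)))
Add(Add(Function('L')(-83, -123), Function('r')(-2, Add(-82, Mul(-1, -40)))), -5642) = Add(Add(Add(-28, Mul(16, -123, -83)), -2), -5642) = Add(Add(Add(-28, 163344), -2), -5642) = Add(Add(163316, -2), -5642) = Add(163314, -5642) = 157672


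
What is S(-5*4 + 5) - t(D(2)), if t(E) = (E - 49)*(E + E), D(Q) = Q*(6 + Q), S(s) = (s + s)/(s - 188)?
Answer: 214398/203 ≈ 1056.1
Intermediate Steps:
S(s) = 2*s/(-188 + s) (S(s) = (2*s)/(-188 + s) = 2*s/(-188 + s))
t(E) = 2*E*(-49 + E) (t(E) = (-49 + E)*(2*E) = 2*E*(-49 + E))
S(-5*4 + 5) - t(D(2)) = 2*(-5*4 + 5)/(-188 + (-5*4 + 5)) - 2*2*(6 + 2)*(-49 + 2*(6 + 2)) = 2*(-20 + 5)/(-188 + (-20 + 5)) - 2*2*8*(-49 + 2*8) = 2*(-15)/(-188 - 15) - 2*16*(-49 + 16) = 2*(-15)/(-203) - 2*16*(-33) = 2*(-15)*(-1/203) - 1*(-1056) = 30/203 + 1056 = 214398/203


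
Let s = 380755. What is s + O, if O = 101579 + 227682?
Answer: 710016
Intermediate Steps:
O = 329261
s + O = 380755 + 329261 = 710016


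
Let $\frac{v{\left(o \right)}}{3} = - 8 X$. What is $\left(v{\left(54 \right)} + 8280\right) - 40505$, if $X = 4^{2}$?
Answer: $-32609$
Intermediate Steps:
$X = 16$
$v{\left(o \right)} = -384$ ($v{\left(o \right)} = 3 \left(\left(-8\right) 16\right) = 3 \left(-128\right) = -384$)
$\left(v{\left(54 \right)} + 8280\right) - 40505 = \left(-384 + 8280\right) - 40505 = 7896 - 40505 = -32609$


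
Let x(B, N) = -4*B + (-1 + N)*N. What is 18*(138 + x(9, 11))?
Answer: 3816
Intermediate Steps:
x(B, N) = -4*B + N*(-1 + N)
18*(138 + x(9, 11)) = 18*(138 + (11² - 1*11 - 4*9)) = 18*(138 + (121 - 11 - 36)) = 18*(138 + 74) = 18*212 = 3816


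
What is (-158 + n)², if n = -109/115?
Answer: 334121841/13225 ≈ 25264.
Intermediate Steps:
n = -109/115 (n = -109*1/115 = -109/115 ≈ -0.94783)
(-158 + n)² = (-158 - 109/115)² = (-18279/115)² = 334121841/13225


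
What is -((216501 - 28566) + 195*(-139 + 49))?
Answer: -170385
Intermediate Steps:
-((216501 - 28566) + 195*(-139 + 49)) = -(187935 + 195*(-90)) = -(187935 - 17550) = -1*170385 = -170385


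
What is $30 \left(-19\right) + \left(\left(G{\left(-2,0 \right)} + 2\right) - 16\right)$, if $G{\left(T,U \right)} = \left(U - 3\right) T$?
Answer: $-578$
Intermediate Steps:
$G{\left(T,U \right)} = T \left(-3 + U\right)$ ($G{\left(T,U \right)} = \left(-3 + U\right) T = T \left(-3 + U\right)$)
$30 \left(-19\right) + \left(\left(G{\left(-2,0 \right)} + 2\right) - 16\right) = 30 \left(-19\right) - \left(14 + 2 \left(-3 + 0\right)\right) = -570 + \left(\left(\left(-2\right) \left(-3\right) + 2\right) - 16\right) = -570 + \left(\left(6 + 2\right) - 16\right) = -570 + \left(8 - 16\right) = -570 - 8 = -578$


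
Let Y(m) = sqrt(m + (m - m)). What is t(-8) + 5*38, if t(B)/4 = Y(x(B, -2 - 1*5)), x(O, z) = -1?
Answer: 190 + 4*I ≈ 190.0 + 4.0*I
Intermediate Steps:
Y(m) = sqrt(m) (Y(m) = sqrt(m + 0) = sqrt(m))
t(B) = 4*I (t(B) = 4*sqrt(-1) = 4*I)
t(-8) + 5*38 = 4*I + 5*38 = 4*I + 190 = 190 + 4*I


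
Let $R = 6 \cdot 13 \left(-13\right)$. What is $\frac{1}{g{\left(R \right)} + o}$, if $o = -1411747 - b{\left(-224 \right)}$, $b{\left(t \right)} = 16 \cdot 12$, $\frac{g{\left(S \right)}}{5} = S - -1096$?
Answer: $- \frac{1}{1411529} \approx -7.0845 \cdot 10^{-7}$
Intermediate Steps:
$R = -1014$ ($R = 78 \left(-13\right) = -1014$)
$g{\left(S \right)} = 5480 + 5 S$ ($g{\left(S \right)} = 5 \left(S - -1096\right) = 5 \left(S + 1096\right) = 5 \left(1096 + S\right) = 5480 + 5 S$)
$b{\left(t \right)} = 192$
$o = -1411939$ ($o = -1411747 - 192 = -1411939$)
$\frac{1}{g{\left(R \right)} + o} = \frac{1}{\left(5480 + 5 \left(-1014\right)\right) - 1411939} = \frac{1}{\left(5480 - 5070\right) - 1411939} = \frac{1}{410 - 1411939} = \frac{1}{-1411529} = - \frac{1}{1411529}$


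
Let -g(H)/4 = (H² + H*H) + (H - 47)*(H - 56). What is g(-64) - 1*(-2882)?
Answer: -83166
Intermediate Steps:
g(H) = -8*H² - 4*(-56 + H)*(-47 + H) (g(H) = -4*((H² + H*H) + (H - 47)*(H - 56)) = -4*((H² + H²) + (-47 + H)*(-56 + H)) = -4*(2*H² + (-56 + H)*(-47 + H)) = -8*H² - 4*(-56 + H)*(-47 + H))
g(-64) - 1*(-2882) = (-10528 - 12*(-64)² + 412*(-64)) - 1*(-2882) = (-10528 - 12*4096 - 26368) + 2882 = (-10528 - 49152 - 26368) + 2882 = -86048 + 2882 = -83166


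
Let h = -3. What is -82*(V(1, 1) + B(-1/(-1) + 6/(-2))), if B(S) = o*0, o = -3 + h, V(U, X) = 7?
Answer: -574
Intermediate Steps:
o = -6 (o = -3 - 3 = -6)
B(S) = 0 (B(S) = -6*0 = 0)
-82*(V(1, 1) + B(-1/(-1) + 6/(-2))) = -82*(7 + 0) = -82*7 = -574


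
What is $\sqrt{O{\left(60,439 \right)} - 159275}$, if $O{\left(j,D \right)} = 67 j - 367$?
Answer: $i \sqrt{155622} \approx 394.49 i$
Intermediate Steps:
$O{\left(j,D \right)} = -367 + 67 j$
$\sqrt{O{\left(60,439 \right)} - 159275} = \sqrt{\left(-367 + 67 \cdot 60\right) - 159275} = \sqrt{\left(-367 + 4020\right) - 159275} = \sqrt{3653 - 159275} = \sqrt{-155622} = i \sqrt{155622}$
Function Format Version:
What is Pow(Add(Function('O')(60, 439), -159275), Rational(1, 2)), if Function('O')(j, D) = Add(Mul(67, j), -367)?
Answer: Mul(I, Pow(155622, Rational(1, 2))) ≈ Mul(394.49, I)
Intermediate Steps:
Function('O')(j, D) = Add(-367, Mul(67, j))
Pow(Add(Function('O')(60, 439), -159275), Rational(1, 2)) = Pow(Add(Add(-367, Mul(67, 60)), -159275), Rational(1, 2)) = Pow(Add(Add(-367, 4020), -159275), Rational(1, 2)) = Pow(Add(3653, -159275), Rational(1, 2)) = Pow(-155622, Rational(1, 2)) = Mul(I, Pow(155622, Rational(1, 2)))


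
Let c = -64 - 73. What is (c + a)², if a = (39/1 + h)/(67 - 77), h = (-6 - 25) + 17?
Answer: 77841/4 ≈ 19460.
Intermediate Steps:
h = -14 (h = -31 + 17 = -14)
a = -5/2 (a = (39/1 - 14)/(67 - 77) = (39*1 - 14)/(-10) = (39 - 14)*(-⅒) = 25*(-⅒) = -5/2 ≈ -2.5000)
c = -137
(c + a)² = (-137 - 5/2)² = (-279/2)² = 77841/4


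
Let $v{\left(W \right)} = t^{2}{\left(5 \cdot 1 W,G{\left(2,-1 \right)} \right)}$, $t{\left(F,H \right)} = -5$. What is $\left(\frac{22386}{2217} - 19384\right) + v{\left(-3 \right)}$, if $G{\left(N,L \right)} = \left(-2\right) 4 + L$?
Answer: $- \frac{14298839}{739} \approx -19349.0$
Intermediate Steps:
$G{\left(N,L \right)} = -8 + L$
$v{\left(W \right)} = 25$ ($v{\left(W \right)} = \left(-5\right)^{2} = 25$)
$\left(\frac{22386}{2217} - 19384\right) + v{\left(-3 \right)} = \left(\frac{22386}{2217} - 19384\right) + 25 = \left(22386 \cdot \frac{1}{2217} - 19384\right) + 25 = \left(\frac{7462}{739} - 19384\right) + 25 = - \frac{14317314}{739} + 25 = - \frac{14298839}{739}$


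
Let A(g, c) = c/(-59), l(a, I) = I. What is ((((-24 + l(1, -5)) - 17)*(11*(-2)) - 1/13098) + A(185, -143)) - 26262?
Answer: -330692755/13098 ≈ -25248.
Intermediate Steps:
A(g, c) = -c/59 (A(g, c) = c*(-1/59) = -c/59)
((((-24 + l(1, -5)) - 17)*(11*(-2)) - 1/13098) + A(185, -143)) - 26262 = ((((-24 - 5) - 17)*(11*(-2)) - 1/13098) - 1/59*(-143)) - 26262 = (((-29 - 17)*(-22) - 1*1/13098) + 143/59) - 26262 = ((-46*(-22) - 1/13098) + 143/59) - 26262 = ((1012 - 1/13098) + 143/59) - 26262 = (13255175/13098 + 143/59) - 26262 = 13286921/13098 - 26262 = -330692755/13098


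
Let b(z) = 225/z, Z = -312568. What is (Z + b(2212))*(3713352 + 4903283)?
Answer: -5957543084777285/2212 ≈ -2.6933e+12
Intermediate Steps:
(Z + b(2212))*(3713352 + 4903283) = (-312568 + 225/2212)*(3713352 + 4903283) = (-312568 + 225*(1/2212))*8616635 = (-312568 + 225/2212)*8616635 = -691400191/2212*8616635 = -5957543084777285/2212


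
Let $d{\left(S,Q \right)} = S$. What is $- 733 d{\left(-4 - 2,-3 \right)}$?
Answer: $4398$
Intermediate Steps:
$- 733 d{\left(-4 - 2,-3 \right)} = - 733 \left(-4 - 2\right) = \left(-733\right) \left(-6\right) = 4398$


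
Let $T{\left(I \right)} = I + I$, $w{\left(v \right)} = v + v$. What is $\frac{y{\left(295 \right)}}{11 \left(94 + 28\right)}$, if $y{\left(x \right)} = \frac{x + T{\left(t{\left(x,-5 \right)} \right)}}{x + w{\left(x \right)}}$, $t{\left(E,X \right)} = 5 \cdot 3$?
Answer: $\frac{65}{237534} \approx 0.00027364$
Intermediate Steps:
$w{\left(v \right)} = 2 v$
$t{\left(E,X \right)} = 15$
$T{\left(I \right)} = 2 I$
$y{\left(x \right)} = \frac{30 + x}{3 x}$ ($y{\left(x \right)} = \frac{x + 2 \cdot 15}{x + 2 x} = \frac{x + 30}{3 x} = \left(30 + x\right) \frac{1}{3 x} = \frac{30 + x}{3 x}$)
$\frac{y{\left(295 \right)}}{11 \left(94 + 28\right)} = \frac{\frac{1}{3} \cdot \frac{1}{295} \left(30 + 295\right)}{11 \left(94 + 28\right)} = \frac{\frac{1}{3} \cdot \frac{1}{295} \cdot 325}{11 \cdot 122} = \frac{65}{177 \cdot 1342} = \frac{65}{177} \cdot \frac{1}{1342} = \frac{65}{237534}$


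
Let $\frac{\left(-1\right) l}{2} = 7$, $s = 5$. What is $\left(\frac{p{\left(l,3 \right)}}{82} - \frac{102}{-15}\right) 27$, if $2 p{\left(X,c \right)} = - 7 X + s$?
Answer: $\frac{164457}{820} \approx 200.56$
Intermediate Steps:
$l = -14$ ($l = \left(-2\right) 7 = -14$)
$p{\left(X,c \right)} = \frac{5}{2} - \frac{7 X}{2}$ ($p{\left(X,c \right)} = \frac{- 7 X + 5}{2} = \frac{5 - 7 X}{2} = \frac{5}{2} - \frac{7 X}{2}$)
$\left(\frac{p{\left(l,3 \right)}}{82} - \frac{102}{-15}\right) 27 = \left(\frac{\frac{5}{2} - -49}{82} - \frac{102}{-15}\right) 27 = \left(\left(\frac{5}{2} + 49\right) \frac{1}{82} - - \frac{34}{5}\right) 27 = \left(\frac{103}{2} \cdot \frac{1}{82} + \frac{34}{5}\right) 27 = \left(\frac{103}{164} + \frac{34}{5}\right) 27 = \frac{6091}{820} \cdot 27 = \frac{164457}{820}$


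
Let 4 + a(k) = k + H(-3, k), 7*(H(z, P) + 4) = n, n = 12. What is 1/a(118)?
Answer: 7/782 ≈ 0.0089514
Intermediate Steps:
H(z, P) = -16/7 (H(z, P) = -4 + (⅐)*12 = -4 + 12/7 = -16/7)
a(k) = -44/7 + k (a(k) = -4 + (k - 16/7) = -4 + (-16/7 + k) = -44/7 + k)
1/a(118) = 1/(-44/7 + 118) = 1/(782/7) = 7/782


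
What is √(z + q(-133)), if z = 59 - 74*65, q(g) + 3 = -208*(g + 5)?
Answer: 27*√30 ≈ 147.89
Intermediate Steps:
q(g) = -1043 - 208*g (q(g) = -3 - 208*(g + 5) = -3 - 208*(5 + g) = -3 + (-1040 - 208*g) = -1043 - 208*g)
z = -4751 (z = 59 - 4810 = -4751)
√(z + q(-133)) = √(-4751 + (-1043 - 208*(-133))) = √(-4751 + (-1043 + 27664)) = √(-4751 + 26621) = √21870 = 27*√30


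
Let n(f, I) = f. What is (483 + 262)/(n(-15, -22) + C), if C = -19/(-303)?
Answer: -225735/4526 ≈ -49.875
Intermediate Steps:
C = 19/303 (C = -19*(-1/303) = 19/303 ≈ 0.062706)
(483 + 262)/(n(-15, -22) + C) = (483 + 262)/(-15 + 19/303) = 745/(-4526/303) = 745*(-303/4526) = -225735/4526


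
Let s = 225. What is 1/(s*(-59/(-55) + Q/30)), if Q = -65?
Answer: -22/5415 ≈ -0.0040628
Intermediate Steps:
1/(s*(-59/(-55) + Q/30)) = 1/(225*(-59/(-55) - 65/30)) = 1/(225*(-59*(-1/55) - 65*1/30)) = 1/(225*(59/55 - 13/6)) = 1/(225*(-361/330)) = 1/(-5415/22) = -22/5415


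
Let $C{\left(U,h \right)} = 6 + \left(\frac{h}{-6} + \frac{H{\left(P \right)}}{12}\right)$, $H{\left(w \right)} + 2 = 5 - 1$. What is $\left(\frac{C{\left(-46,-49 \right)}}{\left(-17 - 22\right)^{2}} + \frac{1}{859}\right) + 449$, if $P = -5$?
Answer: $\frac{1759949533}{3919617} \approx 449.01$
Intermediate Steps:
$H{\left(w \right)} = 2$ ($H{\left(w \right)} = -2 + \left(5 - 1\right) = -2 + 4 = 2$)
$C{\left(U,h \right)} = \frac{37}{6} - \frac{h}{6}$ ($C{\left(U,h \right)} = 6 + \left(\frac{h}{-6} + \frac{2}{12}\right) = 6 + \left(h \left(- \frac{1}{6}\right) + 2 \cdot \frac{1}{12}\right) = 6 - \left(- \frac{1}{6} + \frac{h}{6}\right) = \frac{37}{6} - \frac{h}{6}$)
$\left(\frac{C{\left(-46,-49 \right)}}{\left(-17 - 22\right)^{2}} + \frac{1}{859}\right) + 449 = \left(\frac{\frac{37}{6} - - \frac{49}{6}}{\left(-17 - 22\right)^{2}} + \frac{1}{859}\right) + 449 = \left(\frac{\frac{37}{6} + \frac{49}{6}}{\left(-39\right)^{2}} + \frac{1}{859}\right) + 449 = \left(\frac{43}{3 \cdot 1521} + \frac{1}{859}\right) + 449 = \left(\frac{43}{3} \cdot \frac{1}{1521} + \frac{1}{859}\right) + 449 = \left(\frac{43}{4563} + \frac{1}{859}\right) + 449 = \frac{41500}{3919617} + 449 = \frac{1759949533}{3919617}$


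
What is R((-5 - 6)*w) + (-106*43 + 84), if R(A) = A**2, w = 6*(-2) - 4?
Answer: 26502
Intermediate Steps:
w = -16 (w = -12 - 4 = -16)
R((-5 - 6)*w) + (-106*43 + 84) = ((-5 - 6)*(-16))**2 + (-106*43 + 84) = (-11*(-16))**2 + (-4558 + 84) = 176**2 - 4474 = 30976 - 4474 = 26502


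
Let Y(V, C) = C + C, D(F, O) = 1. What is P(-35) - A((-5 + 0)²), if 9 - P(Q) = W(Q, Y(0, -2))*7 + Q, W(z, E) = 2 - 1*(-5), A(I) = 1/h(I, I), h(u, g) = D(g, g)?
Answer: -6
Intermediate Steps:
h(u, g) = 1
Y(V, C) = 2*C
A(I) = 1 (A(I) = 1/1 = 1)
W(z, E) = 7 (W(z, E) = 2 + 5 = 7)
P(Q) = -40 - Q (P(Q) = 9 - (7*7 + Q) = 9 - (49 + Q) = 9 + (-49 - Q) = -40 - Q)
P(-35) - A((-5 + 0)²) = (-40 - 1*(-35)) - 1*1 = (-40 + 35) - 1 = -5 - 1 = -6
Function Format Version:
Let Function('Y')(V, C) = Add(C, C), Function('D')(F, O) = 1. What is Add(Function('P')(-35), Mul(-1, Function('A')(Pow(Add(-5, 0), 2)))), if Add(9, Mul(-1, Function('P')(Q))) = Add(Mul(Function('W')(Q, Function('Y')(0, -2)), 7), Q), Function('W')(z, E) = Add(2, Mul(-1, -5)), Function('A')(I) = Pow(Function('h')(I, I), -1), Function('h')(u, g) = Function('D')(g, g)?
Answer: -6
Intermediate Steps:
Function('h')(u, g) = 1
Function('Y')(V, C) = Mul(2, C)
Function('A')(I) = 1 (Function('A')(I) = Pow(1, -1) = 1)
Function('W')(z, E) = 7 (Function('W')(z, E) = Add(2, 5) = 7)
Function('P')(Q) = Add(-40, Mul(-1, Q)) (Function('P')(Q) = Add(9, Mul(-1, Add(Mul(7, 7), Q))) = Add(9, Mul(-1, Add(49, Q))) = Add(9, Add(-49, Mul(-1, Q))) = Add(-40, Mul(-1, Q)))
Add(Function('P')(-35), Mul(-1, Function('A')(Pow(Add(-5, 0), 2)))) = Add(Add(-40, Mul(-1, -35)), Mul(-1, 1)) = Add(Add(-40, 35), -1) = Add(-5, -1) = -6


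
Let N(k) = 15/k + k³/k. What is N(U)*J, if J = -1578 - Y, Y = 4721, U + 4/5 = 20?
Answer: -1861587563/800 ≈ -2.3270e+6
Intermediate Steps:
U = 96/5 (U = -⅘ + 20 = 96/5 ≈ 19.200)
J = -6299 (J = -1578 - 1*4721 = -1578 - 4721 = -6299)
N(k) = k² + 15/k (N(k) = 15/k + k² = k² + 15/k)
N(U)*J = ((15 + (96/5)³)/(96/5))*(-6299) = (5*(15 + 884736/125)/96)*(-6299) = ((5/96)*(886611/125))*(-6299) = (295537/800)*(-6299) = -1861587563/800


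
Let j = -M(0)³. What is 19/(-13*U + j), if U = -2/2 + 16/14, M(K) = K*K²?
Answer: -133/13 ≈ -10.231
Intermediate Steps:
M(K) = K³
j = 0 (j = -(0³)³ = -1*0³ = -1*0 = 0)
U = ⅐ (U = -2*½ + 16*(1/14) = -1 + 8/7 = ⅐ ≈ 0.14286)
19/(-13*U + j) = 19/(-13*⅐ + 0) = 19/(-13/7 + 0) = 19/(-13/7) = 19*(-7/13) = -133/13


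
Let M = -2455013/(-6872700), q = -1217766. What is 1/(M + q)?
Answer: -6872700/8369337933187 ≈ -8.2118e-7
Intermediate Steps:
M = 2455013/6872700 (M = -2455013*(-1/6872700) = 2455013/6872700 ≈ 0.35721)
1/(M + q) = 1/(2455013/6872700 - 1217766) = 1/(-8369337933187/6872700) = -6872700/8369337933187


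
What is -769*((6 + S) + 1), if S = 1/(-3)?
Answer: -15380/3 ≈ -5126.7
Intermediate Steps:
S = -1/3 ≈ -0.33333
-769*((6 + S) + 1) = -769*((6 - 1/3) + 1) = -769*(17/3 + 1) = -769*20/3 = -15380/3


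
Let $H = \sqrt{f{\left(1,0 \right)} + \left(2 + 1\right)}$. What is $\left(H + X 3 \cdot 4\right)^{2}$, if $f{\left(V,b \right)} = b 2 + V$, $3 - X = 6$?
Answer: $1156$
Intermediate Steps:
$X = -3$ ($X = 3 - 6 = -3$)
$f{\left(V,b \right)} = V + 2 b$ ($f{\left(V,b \right)} = 2 b + V = V + 2 b$)
$H = 2$ ($H = \sqrt{\left(1 + 2 \cdot 0\right) + \left(2 + 1\right)} = \sqrt{\left(1 + 0\right) + 3} = \sqrt{1 + 3} = \sqrt{4} = 2$)
$\left(H + X 3 \cdot 4\right)^{2} = \left(2 + \left(-3\right) 3 \cdot 4\right)^{2} = \left(2 - 36\right)^{2} = \left(-34\right)^{2} = 1156$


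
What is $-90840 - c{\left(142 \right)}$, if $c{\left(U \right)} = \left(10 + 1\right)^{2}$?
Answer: $-90961$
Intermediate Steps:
$c{\left(U \right)} = 121$ ($c{\left(U \right)} = 11^{2} = 121$)
$-90840 - c{\left(142 \right)} = -90840 - 121 = -90961$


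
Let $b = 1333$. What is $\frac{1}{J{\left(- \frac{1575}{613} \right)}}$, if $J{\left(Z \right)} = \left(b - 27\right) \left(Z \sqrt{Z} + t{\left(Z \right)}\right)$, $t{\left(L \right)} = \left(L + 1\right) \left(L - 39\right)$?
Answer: $\frac{1535247087166}{131321714030648781} + \frac{986393625 i \sqrt{4291}}{87547809353765854} \approx 1.1691 \cdot 10^{-5} + 7.3805 \cdot 10^{-7} i$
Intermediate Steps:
$t{\left(L \right)} = \left(1 + L\right) \left(-39 + L\right)$
$J{\left(Z \right)} = -50934 - 49628 Z + 1306 Z^{2} + 1306 Z^{\frac{3}{2}}$ ($J{\left(Z \right)} = \left(1333 - 27\right) \left(Z \sqrt{Z} - \left(39 - Z^{2} + 38 Z\right)\right) = 1306 \left(Z^{\frac{3}{2}} - \left(39 - Z^{2} + 38 Z\right)\right) = 1306 \left(-39 + Z^{2} + Z^{\frac{3}{2}} - 38 Z\right) = -50934 - 49628 Z + 1306 Z^{2} + 1306 Z^{\frac{3}{2}}$)
$\frac{1}{J{\left(- \frac{1575}{613} \right)}} = \frac{1}{-50934 - 49628 \left(- \frac{1575}{613}\right) + 1306 \left(- \frac{1575}{613}\right)^{2} + 1306 \left(- \frac{1575}{613}\right)^{\frac{3}{2}}} = \frac{1}{-50934 - 49628 \left(\left(-1575\right) \frac{1}{613}\right) + 1306 \left(\left(-1575\right) \frac{1}{613}\right)^{2} + 1306 \left(\left(-1575\right) \frac{1}{613}\right)^{\frac{3}{2}}} = \frac{1}{-50934 - - \frac{78164100}{613} + 1306 \left(- \frac{1575}{613}\right)^{2} + 1306 \left(- \frac{1575}{613}\right)^{\frac{3}{2}}} = \frac{1}{-50934 + \frac{78164100}{613} + 1306 \cdot \frac{2480625}{375769} + 1306 \left(- \frac{23625 i \sqrt{4291}}{375769}\right)} = \frac{1}{-50934 + \frac{78164100}{613} + \frac{3239696250}{375769} - \frac{30854250 i \sqrt{4291}}{375769}} = \frac{1}{\frac{32014871304}{375769} - \frac{30854250 i \sqrt{4291}}{375769}}$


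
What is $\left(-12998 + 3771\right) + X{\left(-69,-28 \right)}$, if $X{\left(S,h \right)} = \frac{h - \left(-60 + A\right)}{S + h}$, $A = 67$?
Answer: $- \frac{894984}{97} \approx -9226.6$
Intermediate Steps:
$X{\left(S,h \right)} = \frac{-7 + h}{S + h}$ ($X{\left(S,h \right)} = \frac{h + \left(60 - 67\right)}{S + h} = \frac{h - 7}{S + h} = \frac{-7 + h}{S + h}$)
$\left(-12998 + 3771\right) + X{\left(-69,-28 \right)} = \left(-12998 + 3771\right) + \frac{-7 - 28}{-69 - 28} = -9227 + \frac{1}{-97} \left(-35\right) = -9227 - - \frac{35}{97} = -9227 + \frac{35}{97} = - \frac{894984}{97}$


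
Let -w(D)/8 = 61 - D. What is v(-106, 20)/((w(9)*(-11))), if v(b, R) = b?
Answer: -53/2288 ≈ -0.023164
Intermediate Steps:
w(D) = -488 + 8*D (w(D) = -8*(61 - D) = -488 + 8*D)
v(-106, 20)/((w(9)*(-11))) = -106*(-1/(11*(-488 + 8*9))) = -106*(-1/(11*(-488 + 72))) = -106/((-416*(-11))) = -106/4576 = -106*1/4576 = -53/2288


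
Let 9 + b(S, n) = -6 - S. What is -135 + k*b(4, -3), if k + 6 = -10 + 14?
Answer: -97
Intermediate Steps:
b(S, n) = -15 - S (b(S, n) = -9 + (-6 - S) = -15 - S)
k = -2 (k = -6 + (-10 + 14) = -6 + 4 = -2)
-135 + k*b(4, -3) = -135 - 2*(-15 - 1*4) = -135 - 2*(-15 - 4) = -135 - 2*(-19) = -135 + 38 = -97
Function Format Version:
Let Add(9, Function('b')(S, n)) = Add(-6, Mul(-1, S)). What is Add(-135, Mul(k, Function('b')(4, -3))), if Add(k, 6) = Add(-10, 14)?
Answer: -97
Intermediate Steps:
Function('b')(S, n) = Add(-15, Mul(-1, S)) (Function('b')(S, n) = Add(-9, Add(-6, Mul(-1, S))) = Add(-15, Mul(-1, S)))
k = -2 (k = Add(-6, Add(-10, 14)) = Add(-6, 4) = -2)
Add(-135, Mul(k, Function('b')(4, -3))) = Add(-135, Mul(-2, Add(-15, Mul(-1, 4)))) = Add(-135, Mul(-2, Add(-15, -4))) = Add(-135, Mul(-2, -19)) = Add(-135, 38) = -97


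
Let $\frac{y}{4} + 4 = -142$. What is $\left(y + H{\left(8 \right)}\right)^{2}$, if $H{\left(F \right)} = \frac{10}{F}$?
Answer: $\frac{5433561}{16} \approx 3.396 \cdot 10^{5}$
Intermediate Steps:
$y = -584$ ($y = -16 + 4 \left(-142\right) = -16 - 568 = -584$)
$\left(y + H{\left(8 \right)}\right)^{2} = \left(-584 + \frac{10}{8}\right)^{2} = \left(-584 + 10 \cdot \frac{1}{8}\right)^{2} = \left(-584 + \frac{5}{4}\right)^{2} = \left(- \frac{2331}{4}\right)^{2} = \frac{5433561}{16}$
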